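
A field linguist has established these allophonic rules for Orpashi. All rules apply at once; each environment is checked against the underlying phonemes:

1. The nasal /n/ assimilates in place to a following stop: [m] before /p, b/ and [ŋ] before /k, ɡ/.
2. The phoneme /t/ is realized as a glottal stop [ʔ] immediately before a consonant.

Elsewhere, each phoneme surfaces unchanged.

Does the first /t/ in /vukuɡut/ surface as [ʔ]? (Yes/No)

/t/ (word-final) fails the environment for rule 2, so it stays [t].
The actual realization is [t], not [ʔ].

No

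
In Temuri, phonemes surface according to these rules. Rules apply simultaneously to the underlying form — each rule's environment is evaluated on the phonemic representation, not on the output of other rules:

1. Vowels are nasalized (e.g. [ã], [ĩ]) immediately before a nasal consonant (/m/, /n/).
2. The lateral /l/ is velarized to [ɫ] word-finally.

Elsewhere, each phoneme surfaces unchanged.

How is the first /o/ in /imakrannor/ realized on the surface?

[o]

/o/ (between /n/ and /r/): rule 1 targets it, but not before a nasal consonant → unchanged [o].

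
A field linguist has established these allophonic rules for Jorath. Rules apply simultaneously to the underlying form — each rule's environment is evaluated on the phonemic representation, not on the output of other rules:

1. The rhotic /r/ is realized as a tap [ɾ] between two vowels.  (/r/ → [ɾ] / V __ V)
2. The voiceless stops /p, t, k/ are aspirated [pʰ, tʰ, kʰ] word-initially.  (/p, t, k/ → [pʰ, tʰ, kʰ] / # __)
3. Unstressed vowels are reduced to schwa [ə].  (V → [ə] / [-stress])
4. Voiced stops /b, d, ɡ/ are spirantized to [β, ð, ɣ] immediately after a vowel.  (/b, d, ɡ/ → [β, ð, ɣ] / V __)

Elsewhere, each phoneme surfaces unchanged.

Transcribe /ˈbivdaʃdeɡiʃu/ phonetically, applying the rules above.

/b/ (word-initial): rule 4 targets it, but not immediately after a vowel → unchanged [b].
/i/ (between /b/ and /v/) fails the environment for rule 3, so it stays [i].
/d/ (between /v/ and /a/) fails the environment for rule 4, so it stays [d].
Rule 3 applies to /a/ (between /d/ and /ʃ/: in an unstressed syllable) → [ə].
/d/ — between /ʃ/ and /e/; rule 4 does not apply here → [d].
/e/ meets the environment for rule 3 (in an unstressed syllable) → [ə].
/ɡ/ (between /e/ and /i/): immediately after a vowel, so rule 4 applies → [ɣ].
Rule 3 applies to /i/ (between /ɡ/ and /ʃ/: in an unstressed syllable) → [ə].
/u/ (word-final) occurs in an unstressed syllable → [ə] by rule 3.

[ˈbivdəʃdəɣəʃə]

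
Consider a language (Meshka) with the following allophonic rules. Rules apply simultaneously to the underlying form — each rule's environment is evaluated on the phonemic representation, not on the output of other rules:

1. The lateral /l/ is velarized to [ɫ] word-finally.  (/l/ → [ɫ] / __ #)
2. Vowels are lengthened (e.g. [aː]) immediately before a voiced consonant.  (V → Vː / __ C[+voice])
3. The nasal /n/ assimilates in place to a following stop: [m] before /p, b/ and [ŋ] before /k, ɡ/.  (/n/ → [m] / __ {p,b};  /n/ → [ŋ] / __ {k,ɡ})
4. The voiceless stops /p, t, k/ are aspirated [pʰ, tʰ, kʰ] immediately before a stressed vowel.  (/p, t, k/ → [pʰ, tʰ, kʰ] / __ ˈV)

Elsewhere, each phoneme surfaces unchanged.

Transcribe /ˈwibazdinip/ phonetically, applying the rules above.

[ˈwiːbaːzdiːnip]

Rule 2 applies to /i/ (between /w/ and /b/: before a voiced consonant) → [iː].
/a/ — between /b/ and /z/, before a voiced consonant — surfaces as [aː] (rule 2).
/i/ meets the environment for rule 2 (before a voiced consonant) → [iː].
/n/ (between /i/ and /i/) is in the target of rule 3 but the environment (before a labial or velar stop) is not met → [n].
/i/ (between /n/ and /p/) is in the target of rule 2 but the environment (before a voiced consonant) is not met → [i].
/p/ (word-final): rule 4 targets it, but not immediately before a stressed vowel → unchanged [p].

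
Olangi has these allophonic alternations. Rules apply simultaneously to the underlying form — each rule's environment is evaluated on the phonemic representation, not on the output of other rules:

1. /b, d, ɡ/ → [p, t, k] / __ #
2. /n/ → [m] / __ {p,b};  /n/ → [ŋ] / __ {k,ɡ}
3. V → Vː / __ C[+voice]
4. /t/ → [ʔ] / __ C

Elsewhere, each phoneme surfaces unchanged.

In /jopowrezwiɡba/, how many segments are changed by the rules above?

3

Segments that undergo a rule: /o/ → [oː] (rule 3); /e/ → [eː] (rule 3); /i/ → [iː] (rule 3).
All other segments surface unchanged.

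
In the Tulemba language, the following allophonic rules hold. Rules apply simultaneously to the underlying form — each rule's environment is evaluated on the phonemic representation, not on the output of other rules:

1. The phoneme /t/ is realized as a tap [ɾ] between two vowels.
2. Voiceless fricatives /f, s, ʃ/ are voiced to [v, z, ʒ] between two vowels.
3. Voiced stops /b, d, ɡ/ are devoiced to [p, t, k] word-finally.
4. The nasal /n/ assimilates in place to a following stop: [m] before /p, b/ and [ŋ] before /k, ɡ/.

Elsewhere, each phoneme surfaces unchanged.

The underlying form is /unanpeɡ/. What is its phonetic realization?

/n/ (between /u/ and /a/) fails the environment for rule 4, so it stays [n].
Rule 4 applies to /n/ (between /a/ and /p/: before a labial or velar stop) → [m].
/ɡ/ meets the environment for rule 3 (word-finally) → [k].

[unampek]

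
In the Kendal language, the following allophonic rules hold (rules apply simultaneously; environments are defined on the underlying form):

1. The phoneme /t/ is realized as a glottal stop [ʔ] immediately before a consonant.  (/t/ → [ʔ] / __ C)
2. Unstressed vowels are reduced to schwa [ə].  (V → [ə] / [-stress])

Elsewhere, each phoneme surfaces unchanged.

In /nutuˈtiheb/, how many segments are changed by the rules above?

3

Segments that undergo a rule: /u/ → [ə] (rule 2); /u/ → [ə] (rule 2); /e/ → [ə] (rule 2).
All other segments surface unchanged.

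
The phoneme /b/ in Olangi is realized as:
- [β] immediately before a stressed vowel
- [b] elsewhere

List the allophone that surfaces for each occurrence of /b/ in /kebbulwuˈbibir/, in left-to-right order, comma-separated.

[b], [b], [β], [b]

Occurrence 1 (position 3): no conditioning environment matches → elsewhere allophone [b].
Occurrence 2 (position 4): no conditioning environment matches → elsewhere allophone [b].
Occurrence 3 (position 9): immediately before a stressed vowel → [β].
Occurrence 4 (position 11): no conditioning environment matches → elsewhere allophone [b].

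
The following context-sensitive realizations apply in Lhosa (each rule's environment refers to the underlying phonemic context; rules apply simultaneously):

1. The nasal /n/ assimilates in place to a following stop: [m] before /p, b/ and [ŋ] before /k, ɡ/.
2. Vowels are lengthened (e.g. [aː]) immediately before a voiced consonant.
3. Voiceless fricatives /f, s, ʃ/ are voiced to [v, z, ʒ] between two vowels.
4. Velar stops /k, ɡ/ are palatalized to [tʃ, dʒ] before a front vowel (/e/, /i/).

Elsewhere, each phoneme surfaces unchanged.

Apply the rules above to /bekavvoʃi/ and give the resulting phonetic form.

[bekaːvvoʒi]

/e/ (between /b/ and /k/): rule 2 targets it, but not before a voiced consonant → unchanged [e].
/k/ (between /e/ and /a/): rule 4 targets it, but not before a front vowel → unchanged [k].
/a/ (between /k/ and /v/): before a voiced consonant, so rule 2 applies → [aː].
/o/ — between /v/ and /ʃ/; rule 2 does not apply here → [o].
/ʃ/ — between /o/ and /i/, between two vowels — surfaces as [ʒ] (rule 3).
/i/ (word-final): rule 2 targets it, but not before a voiced consonant → unchanged [i].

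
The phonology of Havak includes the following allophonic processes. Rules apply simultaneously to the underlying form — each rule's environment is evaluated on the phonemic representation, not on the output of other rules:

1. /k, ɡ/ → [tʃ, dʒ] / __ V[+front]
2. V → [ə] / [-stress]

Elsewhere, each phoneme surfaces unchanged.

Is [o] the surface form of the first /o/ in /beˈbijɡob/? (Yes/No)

No

/o/ meets the environment for rule 2 (in an unstressed syllable) → [ə].
The actual realization is [ə], not [o].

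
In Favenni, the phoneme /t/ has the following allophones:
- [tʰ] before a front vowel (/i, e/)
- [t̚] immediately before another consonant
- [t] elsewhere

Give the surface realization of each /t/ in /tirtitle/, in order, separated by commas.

[tʰ], [tʰ], [t̚]

Occurrence 1 (position 1): before a front vowel (/i, e/) → [tʰ].
Occurrence 2 (position 4): before a front vowel (/i, e/) → [tʰ].
Occurrence 3 (position 6): immediately before another consonant → [t̚].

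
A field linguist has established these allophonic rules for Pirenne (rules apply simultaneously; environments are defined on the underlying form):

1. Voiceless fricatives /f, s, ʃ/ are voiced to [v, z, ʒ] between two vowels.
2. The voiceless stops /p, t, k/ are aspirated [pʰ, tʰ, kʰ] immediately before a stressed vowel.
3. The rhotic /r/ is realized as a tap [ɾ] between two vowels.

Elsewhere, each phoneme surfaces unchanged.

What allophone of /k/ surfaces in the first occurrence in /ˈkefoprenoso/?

[kʰ]

/k/ (word-initial): immediately before a stressed vowel, so rule 2 applies → [kʰ].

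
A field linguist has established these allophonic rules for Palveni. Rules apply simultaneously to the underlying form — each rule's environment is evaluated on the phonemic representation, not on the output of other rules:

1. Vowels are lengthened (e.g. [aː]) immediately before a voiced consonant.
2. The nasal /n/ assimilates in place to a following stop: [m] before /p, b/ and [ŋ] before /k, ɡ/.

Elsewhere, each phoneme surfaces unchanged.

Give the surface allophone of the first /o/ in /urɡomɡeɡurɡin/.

/o/ meets the environment for rule 1 (before a voiced consonant) → [oː].

[oː]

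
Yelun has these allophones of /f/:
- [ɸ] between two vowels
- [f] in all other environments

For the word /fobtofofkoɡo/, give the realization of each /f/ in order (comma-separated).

[f], [ɸ], [f]

Occurrence 1 (position 1): no conditioning environment matches → elsewhere allophone [f].
Occurrence 2 (position 6): between two vowels → [ɸ].
Occurrence 3 (position 8): no conditioning environment matches → elsewhere allophone [f].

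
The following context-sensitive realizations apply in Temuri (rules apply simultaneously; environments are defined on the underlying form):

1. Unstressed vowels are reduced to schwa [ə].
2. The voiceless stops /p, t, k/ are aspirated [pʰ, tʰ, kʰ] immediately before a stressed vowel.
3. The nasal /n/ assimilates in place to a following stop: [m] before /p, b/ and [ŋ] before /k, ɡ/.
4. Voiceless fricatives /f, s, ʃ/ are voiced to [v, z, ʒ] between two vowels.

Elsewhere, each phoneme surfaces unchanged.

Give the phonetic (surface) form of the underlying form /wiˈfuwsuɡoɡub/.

/w/ (word-initial) is unaffected → [w].
/i/ meets the environment for rule 1 (in an unstressed syllable) → [ə].
/f/ (between /i/ and /u/): between two vowels, so rule 4 applies → [v].
/u/ — between /f/ and /w/; rule 1 does not apply here → [u].
/w/ — not in any rule's target class → [w].
/s/ (between /w/ and /u/) fails the environment for rule 4, so it stays [s].
/u/ — between /s/ and /ɡ/, in an unstressed syllable — surfaces as [ə] (rule 1).
/ɡ/ (between /u/ and /o/) is unaffected → [ɡ].
/o/ meets the environment for rule 1 (in an unstressed syllable) → [ə].
/ɡ/ (between /o/ and /u/): no rule targets it → [ɡ].
/u/ (between /ɡ/ and /b/): in an unstressed syllable, so rule 1 applies → [ə].
/b/ — not in any rule's target class → [b].

[wəˈvuwsəɡəɡəb]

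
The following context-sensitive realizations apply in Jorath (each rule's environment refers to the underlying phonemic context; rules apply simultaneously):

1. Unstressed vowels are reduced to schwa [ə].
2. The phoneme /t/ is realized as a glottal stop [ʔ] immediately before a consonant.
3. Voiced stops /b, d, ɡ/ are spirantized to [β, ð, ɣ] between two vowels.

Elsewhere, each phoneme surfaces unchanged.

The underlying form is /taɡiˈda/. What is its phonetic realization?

[təɣəˈða]

/t/ — word-initial; rule 2 does not apply here → [t].
Rule 1 applies to /a/ (between /t/ and /ɡ/: in an unstressed syllable) → [ə].
/ɡ/ — between /a/ and /i/, between two vowels — surfaces as [ɣ] (rule 3).
/i/ (between /ɡ/ and /d/) occurs in an unstressed syllable → [ə] by rule 1.
/d/ — between /i/ and /a/, between two vowels — surfaces as [ð] (rule 3).
/a/ (word-final): rule 1 targets it, but not in an unstressed syllable → unchanged [a].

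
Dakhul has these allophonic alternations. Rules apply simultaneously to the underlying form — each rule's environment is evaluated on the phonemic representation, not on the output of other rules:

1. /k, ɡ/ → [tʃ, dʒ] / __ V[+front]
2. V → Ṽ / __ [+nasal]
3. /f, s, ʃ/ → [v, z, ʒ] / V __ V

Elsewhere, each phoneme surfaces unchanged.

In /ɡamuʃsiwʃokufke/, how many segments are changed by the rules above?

Segments that undergo a rule: /a/ → [ã] (rule 2); /k/ → [tʃ] (rule 1).
All other segments surface unchanged.

2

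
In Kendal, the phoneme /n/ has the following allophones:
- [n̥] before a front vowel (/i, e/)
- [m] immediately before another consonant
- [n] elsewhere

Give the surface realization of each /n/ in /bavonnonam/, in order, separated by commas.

[m], [n], [n]

Occurrence 1 (position 5): immediately before another consonant → [m].
Occurrence 2 (position 6): no conditioning environment matches → elsewhere allophone [n].
Occurrence 3 (position 8): no conditioning environment matches → elsewhere allophone [n].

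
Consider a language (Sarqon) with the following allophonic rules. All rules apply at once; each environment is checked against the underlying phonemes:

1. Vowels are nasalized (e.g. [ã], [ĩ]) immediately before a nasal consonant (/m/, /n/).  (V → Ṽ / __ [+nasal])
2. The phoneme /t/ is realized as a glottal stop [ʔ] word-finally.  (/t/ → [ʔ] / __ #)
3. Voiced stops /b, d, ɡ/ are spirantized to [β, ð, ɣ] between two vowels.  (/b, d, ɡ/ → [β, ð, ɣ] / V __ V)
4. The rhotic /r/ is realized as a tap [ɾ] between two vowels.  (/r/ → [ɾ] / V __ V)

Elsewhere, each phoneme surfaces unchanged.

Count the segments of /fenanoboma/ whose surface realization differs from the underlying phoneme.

Segments that undergo a rule: /e/ → [ẽ] (rule 1); /a/ → [ã] (rule 1); /b/ → [β] (rule 3); /o/ → [õ] (rule 1).
All other segments surface unchanged.

4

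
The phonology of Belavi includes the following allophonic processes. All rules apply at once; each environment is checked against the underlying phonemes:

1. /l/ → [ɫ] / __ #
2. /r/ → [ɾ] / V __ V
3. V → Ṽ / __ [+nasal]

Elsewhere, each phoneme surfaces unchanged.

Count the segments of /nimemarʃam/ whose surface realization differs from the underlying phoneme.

Segments that undergo a rule: /i/ → [ĩ] (rule 3); /e/ → [ẽ] (rule 3); /a/ → [ã] (rule 3).
All other segments surface unchanged.

3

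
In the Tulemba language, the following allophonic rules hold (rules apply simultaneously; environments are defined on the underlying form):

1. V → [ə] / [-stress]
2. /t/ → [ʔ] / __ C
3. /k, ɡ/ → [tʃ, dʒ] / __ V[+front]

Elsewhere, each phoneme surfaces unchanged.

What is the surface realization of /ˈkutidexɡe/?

/k/ (word-initial) fails the environment for rule 3, so it stays [k].
/u/ (between /k/ and /t/) is in the target of rule 1 but the environment (in an unstressed syllable) is not met → [u].
/t/ (between /u/ and /i/): rule 2 targets it, but not immediately before a consonant → unchanged [t].
/i/ (between /t/ and /d/) occurs in an unstressed syllable → [ə] by rule 1.
/d/ (between /i/ and /e/): no rule targets it → [d].
Rule 1 applies to /e/ (between /d/ and /x/: in an unstressed syllable) → [ə].
/x/ stays [x].
Rule 3 applies to /ɡ/ (between /x/ and /e/: before a front vowel) → [dʒ].
Rule 1 applies to /e/ (word-final: in an unstressed syllable) → [ə].

[ˈkutədəxdʒə]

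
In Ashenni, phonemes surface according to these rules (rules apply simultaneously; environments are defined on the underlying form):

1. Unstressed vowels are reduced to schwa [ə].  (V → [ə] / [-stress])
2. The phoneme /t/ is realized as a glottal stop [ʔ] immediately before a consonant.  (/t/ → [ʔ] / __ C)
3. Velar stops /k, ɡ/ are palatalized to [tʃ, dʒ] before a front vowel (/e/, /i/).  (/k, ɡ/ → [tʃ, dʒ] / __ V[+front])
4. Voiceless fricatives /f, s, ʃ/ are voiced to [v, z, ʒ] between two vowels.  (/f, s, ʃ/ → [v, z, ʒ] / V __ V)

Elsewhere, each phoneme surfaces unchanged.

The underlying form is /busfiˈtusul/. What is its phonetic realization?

[bəsfəˈtuzəl]

/b/ (word-initial): no rule targets it → [b].
Rule 1 applies to /u/ (between /b/ and /s/: in an unstressed syllable) → [ə].
/s/ (between /u/ and /f/) is in the target of rule 4 but the environment (between two vowels) is not met → [s].
/f/ (between /s/ and /i/): rule 4 targets it, but not between two vowels → unchanged [f].
/i/ (between /f/ and /t/) occurs in an unstressed syllable → [ə] by rule 1.
/t/ (between /i/ and /u/): rule 2 targets it, but not immediately before a consonant → unchanged [t].
/u/ — between /t/ and /s/; rule 1 does not apply here → [u].
Rule 4 applies to /s/ (between /u/ and /u/: between two vowels) → [z].
/u/ (between /s/ and /l/): in an unstressed syllable, so rule 1 applies → [ə].
/l/ — not in any rule's target class → [l].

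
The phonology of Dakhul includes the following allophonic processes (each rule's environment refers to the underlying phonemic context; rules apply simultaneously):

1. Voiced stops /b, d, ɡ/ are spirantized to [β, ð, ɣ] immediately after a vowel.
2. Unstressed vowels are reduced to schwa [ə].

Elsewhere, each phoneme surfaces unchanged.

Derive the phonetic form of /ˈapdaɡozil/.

[ˈapdəɣəzəl]

/a/ (word-initial): rule 2 targets it, but not in an unstressed syllable → unchanged [a].
/p/ (between /a/ and /d/): no rule targets it → [p].
/d/ — between /p/ and /a/; rule 1 does not apply here → [d].
/a/ (between /d/ and /ɡ/): in an unstressed syllable, so rule 2 applies → [ə].
/ɡ/ meets the environment for rule 1 (immediately after a vowel) → [ɣ].
/o/ — between /ɡ/ and /z/, in an unstressed syllable — surfaces as [ə] (rule 2).
/z/ (between /o/ and /i/) is unaffected → [z].
Rule 2 applies to /i/ (between /z/ and /l/: in an unstressed syllable) → [ə].
/l/ (word-final): no rule targets it → [l].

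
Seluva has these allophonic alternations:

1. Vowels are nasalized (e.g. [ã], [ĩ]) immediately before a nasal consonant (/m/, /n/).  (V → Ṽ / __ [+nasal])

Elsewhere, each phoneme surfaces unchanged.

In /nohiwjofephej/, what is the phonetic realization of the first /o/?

[o]

/o/ (between /n/ and /h/) fails the environment for rule 1, so it stays [o].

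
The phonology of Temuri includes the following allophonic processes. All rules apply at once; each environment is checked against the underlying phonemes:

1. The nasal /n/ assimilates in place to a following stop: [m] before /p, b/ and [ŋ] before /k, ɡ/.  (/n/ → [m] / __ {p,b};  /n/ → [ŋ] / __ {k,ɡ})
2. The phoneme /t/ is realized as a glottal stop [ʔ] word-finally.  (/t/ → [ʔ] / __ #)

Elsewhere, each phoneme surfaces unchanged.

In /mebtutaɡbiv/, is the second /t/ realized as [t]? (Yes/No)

Yes

/t/ — between /u/ and /a/; rule 2 does not apply here → [t].
The actual realization is [t], which matches [t].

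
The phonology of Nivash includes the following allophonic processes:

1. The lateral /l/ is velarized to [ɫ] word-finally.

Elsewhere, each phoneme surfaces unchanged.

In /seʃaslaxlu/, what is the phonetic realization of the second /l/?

/l/ (between /x/ and /u/) is in the target of rule 1 but the environment (word-finally) is not met → [l].

[l]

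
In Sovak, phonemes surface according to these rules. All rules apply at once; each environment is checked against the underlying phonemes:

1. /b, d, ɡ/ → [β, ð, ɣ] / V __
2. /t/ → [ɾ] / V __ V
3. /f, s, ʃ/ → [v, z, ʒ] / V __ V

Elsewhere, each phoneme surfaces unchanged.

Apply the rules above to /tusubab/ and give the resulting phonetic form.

[tuzuβaβ]

/t/ — word-initial; rule 2 does not apply here → [t].
/u/ (between /t/ and /s/) is unaffected → [u].
/s/ (between /u/ and /u/): between two vowels, so rule 3 applies → [z].
/u/ (between /s/ and /b/) is unaffected → [u].
/b/ (between /u/ and /a/): immediately after a vowel, so rule 1 applies → [β].
/a/ (between /b/ and /b/) is unaffected → [a].
/b/ (word-final) occurs immediately after a vowel → [β] by rule 1.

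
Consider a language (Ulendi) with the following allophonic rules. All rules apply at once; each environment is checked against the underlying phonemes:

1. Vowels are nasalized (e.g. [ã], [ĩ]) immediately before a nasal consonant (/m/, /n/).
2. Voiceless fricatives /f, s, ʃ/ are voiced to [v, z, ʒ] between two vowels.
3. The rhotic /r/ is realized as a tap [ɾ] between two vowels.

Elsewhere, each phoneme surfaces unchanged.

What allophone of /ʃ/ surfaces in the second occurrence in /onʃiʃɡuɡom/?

[ʃ]

/ʃ/ (between /i/ and /ɡ/): rule 2 targets it, but not between two vowels → unchanged [ʃ].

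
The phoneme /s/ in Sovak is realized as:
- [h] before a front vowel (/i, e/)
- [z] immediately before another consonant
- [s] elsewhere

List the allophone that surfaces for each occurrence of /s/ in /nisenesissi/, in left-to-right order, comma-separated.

Occurrence 1 (position 3): before a front vowel (/i, e/) → [h].
Occurrence 2 (position 7): before a front vowel (/i, e/) → [h].
Occurrence 3 (position 9): immediately before another consonant → [z].
Occurrence 4 (position 10): before a front vowel (/i, e/) → [h].

[h], [h], [z], [h]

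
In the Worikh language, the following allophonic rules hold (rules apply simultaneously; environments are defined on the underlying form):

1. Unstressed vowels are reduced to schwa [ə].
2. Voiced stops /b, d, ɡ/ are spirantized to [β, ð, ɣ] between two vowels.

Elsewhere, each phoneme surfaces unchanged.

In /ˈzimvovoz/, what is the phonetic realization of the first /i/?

[i]

/i/ — between /z/ and /m/; rule 1 does not apply here → [i].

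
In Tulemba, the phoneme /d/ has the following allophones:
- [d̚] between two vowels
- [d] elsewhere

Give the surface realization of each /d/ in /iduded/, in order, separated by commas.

Occurrence 1 (position 2): between two vowels → [d̚].
Occurrence 2 (position 4): between two vowels → [d̚].
Occurrence 3 (position 6): no conditioning environment matches → elsewhere allophone [d].

[d̚], [d̚], [d]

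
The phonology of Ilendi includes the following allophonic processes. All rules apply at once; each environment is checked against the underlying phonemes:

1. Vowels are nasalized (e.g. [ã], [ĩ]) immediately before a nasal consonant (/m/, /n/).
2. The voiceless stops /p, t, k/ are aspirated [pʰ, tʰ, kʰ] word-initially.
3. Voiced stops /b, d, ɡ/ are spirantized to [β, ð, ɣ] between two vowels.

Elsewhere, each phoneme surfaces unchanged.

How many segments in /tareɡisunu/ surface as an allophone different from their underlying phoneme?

3

Segments that undergo a rule: /t/ → [tʰ] (rule 2); /ɡ/ → [ɣ] (rule 3); /u/ → [ũ] (rule 1).
All other segments surface unchanged.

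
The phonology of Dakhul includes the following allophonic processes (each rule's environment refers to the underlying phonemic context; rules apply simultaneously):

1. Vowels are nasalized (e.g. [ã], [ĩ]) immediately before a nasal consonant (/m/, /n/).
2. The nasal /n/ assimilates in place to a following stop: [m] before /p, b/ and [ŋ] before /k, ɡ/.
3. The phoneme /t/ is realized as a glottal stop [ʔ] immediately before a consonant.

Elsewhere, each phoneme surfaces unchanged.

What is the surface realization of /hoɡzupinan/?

/o/ — between /h/ and /ɡ/; rule 1 does not apply here → [o].
/u/ (between /z/ and /p/) fails the environment for rule 1, so it stays [u].
/i/ (between /p/ and /n/): before a nasal consonant, so rule 1 applies → [ĩ].
/n/ (between /i/ and /a/): rule 2 targets it, but not before a labial or velar stop → unchanged [n].
Rule 1 applies to /a/ (between /n/ and /n/: before a nasal consonant) → [ã].
/n/ — word-final; rule 2 does not apply here → [n].

[hoɡzupĩnãn]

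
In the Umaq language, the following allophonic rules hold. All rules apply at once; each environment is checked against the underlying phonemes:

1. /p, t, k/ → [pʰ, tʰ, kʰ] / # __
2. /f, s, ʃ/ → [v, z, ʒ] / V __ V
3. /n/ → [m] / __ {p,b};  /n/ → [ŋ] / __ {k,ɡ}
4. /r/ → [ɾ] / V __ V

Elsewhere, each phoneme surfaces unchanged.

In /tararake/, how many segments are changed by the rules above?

3

Segments that undergo a rule: /t/ → [tʰ] (rule 1); /r/ → [ɾ] (rule 4); /r/ → [ɾ] (rule 4).
All other segments surface unchanged.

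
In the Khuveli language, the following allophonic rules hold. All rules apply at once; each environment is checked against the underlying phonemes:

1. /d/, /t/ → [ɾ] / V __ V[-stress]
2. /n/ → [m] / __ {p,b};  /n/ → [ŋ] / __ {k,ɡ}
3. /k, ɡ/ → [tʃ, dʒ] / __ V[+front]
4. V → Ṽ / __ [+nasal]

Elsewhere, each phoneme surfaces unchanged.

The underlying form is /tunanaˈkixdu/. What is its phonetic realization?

/t/ (word-initial) fails the environment for rule 1, so it stays [t].
/u/ (between /t/ and /n/): before a nasal consonant, so rule 4 applies → [ũ].
/n/ (between /u/ and /a/) fails the environment for rule 2, so it stays [n].
/a/ meets the environment for rule 4 (before a nasal consonant) → [ã].
/n/ (between /a/ and /a/) fails the environment for rule 2, so it stays [n].
/a/ (between /n/ and /k/) is in the target of rule 4 but the environment (before a nasal consonant) is not met → [a].
/k/ meets the environment for rule 3 (before a front vowel) → [tʃ].
/i/ (between /k/ and /x/): rule 4 targets it, but not before a nasal consonant → unchanged [i].
/x/ (between /i/ and /d/) is unaffected → [x].
/d/ (between /x/ and /u/) is in the target of rule 1 but the environment (between a vowel and a following unstressed vowel) is not met → [d].
/u/ (word-final): rule 4 targets it, but not before a nasal consonant → unchanged [u].

[tũnãnaˈtʃixdu]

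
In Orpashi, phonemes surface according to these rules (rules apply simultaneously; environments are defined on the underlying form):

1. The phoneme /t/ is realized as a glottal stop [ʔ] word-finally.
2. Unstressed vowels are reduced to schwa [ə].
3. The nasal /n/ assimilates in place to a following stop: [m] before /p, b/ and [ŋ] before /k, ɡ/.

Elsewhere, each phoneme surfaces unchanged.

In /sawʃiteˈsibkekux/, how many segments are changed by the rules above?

5

Segments that undergo a rule: /a/ → [ə] (rule 2); /i/ → [ə] (rule 2); /e/ → [ə] (rule 2); /e/ → [ə] (rule 2); /u/ → [ə] (rule 2).
All other segments surface unchanged.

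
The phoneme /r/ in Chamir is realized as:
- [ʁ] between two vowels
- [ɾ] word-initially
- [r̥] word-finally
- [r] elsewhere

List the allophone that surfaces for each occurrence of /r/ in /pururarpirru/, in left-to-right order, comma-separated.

[ʁ], [ʁ], [r], [r], [r]

Occurrence 1 (position 3): between two vowels → [ʁ].
Occurrence 2 (position 5): between two vowels → [ʁ].
Occurrence 3 (position 7): no conditioning environment matches → elsewhere allophone [r].
Occurrence 4 (position 10): no conditioning environment matches → elsewhere allophone [r].
Occurrence 5 (position 11): no conditioning environment matches → elsewhere allophone [r].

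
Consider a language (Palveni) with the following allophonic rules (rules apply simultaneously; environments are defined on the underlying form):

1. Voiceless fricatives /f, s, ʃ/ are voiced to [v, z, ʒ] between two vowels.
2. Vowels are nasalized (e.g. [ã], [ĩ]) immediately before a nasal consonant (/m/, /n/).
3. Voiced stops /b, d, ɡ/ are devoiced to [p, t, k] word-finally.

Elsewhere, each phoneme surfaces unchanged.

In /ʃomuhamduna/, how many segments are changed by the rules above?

3

Segments that undergo a rule: /o/ → [õ] (rule 2); /a/ → [ã] (rule 2); /u/ → [ũ] (rule 2).
All other segments surface unchanged.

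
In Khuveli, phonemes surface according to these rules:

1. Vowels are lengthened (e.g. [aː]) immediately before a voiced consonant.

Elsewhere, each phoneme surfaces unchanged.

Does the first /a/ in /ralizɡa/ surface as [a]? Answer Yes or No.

No

/a/ (between /r/ and /l/) occurs before a voiced consonant → [aː] by rule 1.
The actual realization is [aː], not [a].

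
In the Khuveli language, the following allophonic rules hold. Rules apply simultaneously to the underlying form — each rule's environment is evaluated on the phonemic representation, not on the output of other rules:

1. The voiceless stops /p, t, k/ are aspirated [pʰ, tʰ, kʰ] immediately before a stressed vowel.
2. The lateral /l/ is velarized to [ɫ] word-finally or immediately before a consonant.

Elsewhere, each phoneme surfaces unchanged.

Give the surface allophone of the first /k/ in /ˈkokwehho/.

[kʰ]

/k/ (word-initial): immediately before a stressed vowel, so rule 1 applies → [kʰ].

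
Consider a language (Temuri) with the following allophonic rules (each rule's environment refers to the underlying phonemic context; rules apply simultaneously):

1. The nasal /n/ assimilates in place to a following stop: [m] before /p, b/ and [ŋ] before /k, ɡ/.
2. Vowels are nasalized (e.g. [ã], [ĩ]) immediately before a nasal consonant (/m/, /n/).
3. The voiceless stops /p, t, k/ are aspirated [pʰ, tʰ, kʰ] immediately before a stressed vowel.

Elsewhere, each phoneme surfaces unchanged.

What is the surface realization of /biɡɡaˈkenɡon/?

/b/ (word-initial) is unaffected → [b].
/i/ — between /b/ and /ɡ/; rule 2 does not apply here → [i].
/ɡ/ (between /i/ and /ɡ/) is unaffected → [ɡ].
/ɡ/ (between /ɡ/ and /a/): no rule targets it → [ɡ].
/a/ (between /ɡ/ and /k/) is in the target of rule 2 but the environment (before a nasal consonant) is not met → [a].
/k/ (between /a/ and /e/): immediately before a stressed vowel, so rule 3 applies → [kʰ].
/e/ meets the environment for rule 2 (before a nasal consonant) → [ẽ].
/n/ (between /e/ and /ɡ/) occurs before a labial or velar stop → [ŋ] by rule 1.
/ɡ/ (between /n/ and /o/): no rule targets it → [ɡ].
/o/ (between /ɡ/ and /n/) occurs before a nasal consonant → [õ] by rule 2.
/n/ — word-final; rule 1 does not apply here → [n].

[biɡɡaˈkʰẽŋɡõn]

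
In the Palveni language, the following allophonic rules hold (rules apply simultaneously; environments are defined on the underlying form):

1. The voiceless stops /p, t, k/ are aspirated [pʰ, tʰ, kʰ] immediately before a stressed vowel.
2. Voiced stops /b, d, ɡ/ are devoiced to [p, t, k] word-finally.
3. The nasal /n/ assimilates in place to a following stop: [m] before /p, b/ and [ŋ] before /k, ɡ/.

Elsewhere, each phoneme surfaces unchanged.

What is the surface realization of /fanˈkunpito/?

[faŋˈkʰumpito]

Rule 3 applies to /n/ (between /a/ and /k/: before a labial or velar stop) → [ŋ].
/k/ meets the environment for rule 1 (immediately before a stressed vowel) → [kʰ].
/n/ (between /u/ and /p/): before a labial or velar stop, so rule 3 applies → [m].
/p/ (between /n/ and /i/): rule 1 targets it, but not immediately before a stressed vowel → unchanged [p].
/t/ (between /i/ and /o/) is in the target of rule 1 but the environment (immediately before a stressed vowel) is not met → [t].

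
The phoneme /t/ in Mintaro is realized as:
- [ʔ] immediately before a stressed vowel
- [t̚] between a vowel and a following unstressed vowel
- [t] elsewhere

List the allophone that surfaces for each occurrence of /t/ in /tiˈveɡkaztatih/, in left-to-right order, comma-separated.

Occurrence 1 (position 1): no conditioning environment matches → elsewhere allophone [t].
Occurrence 2 (position 9): no conditioning environment matches → elsewhere allophone [t].
Occurrence 3 (position 11): between a vowel and a following unstressed vowel → [t̚].

[t], [t], [t̚]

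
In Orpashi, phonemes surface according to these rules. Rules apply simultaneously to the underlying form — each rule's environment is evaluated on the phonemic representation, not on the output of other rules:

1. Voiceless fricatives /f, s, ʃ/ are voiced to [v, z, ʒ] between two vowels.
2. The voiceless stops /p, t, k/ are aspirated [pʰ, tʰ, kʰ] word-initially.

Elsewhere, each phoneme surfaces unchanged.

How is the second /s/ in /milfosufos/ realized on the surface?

[s]

/s/ (word-final) fails the environment for rule 1, so it stays [s].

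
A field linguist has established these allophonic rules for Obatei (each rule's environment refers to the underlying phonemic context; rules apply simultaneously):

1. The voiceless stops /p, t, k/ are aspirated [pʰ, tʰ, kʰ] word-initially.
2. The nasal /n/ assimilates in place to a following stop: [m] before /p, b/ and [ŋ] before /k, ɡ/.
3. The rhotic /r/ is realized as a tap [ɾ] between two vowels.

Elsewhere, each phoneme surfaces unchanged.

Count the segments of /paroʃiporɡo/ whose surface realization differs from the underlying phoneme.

Segments that undergo a rule: /p/ → [pʰ] (rule 1); /r/ → [ɾ] (rule 3).
All other segments surface unchanged.

2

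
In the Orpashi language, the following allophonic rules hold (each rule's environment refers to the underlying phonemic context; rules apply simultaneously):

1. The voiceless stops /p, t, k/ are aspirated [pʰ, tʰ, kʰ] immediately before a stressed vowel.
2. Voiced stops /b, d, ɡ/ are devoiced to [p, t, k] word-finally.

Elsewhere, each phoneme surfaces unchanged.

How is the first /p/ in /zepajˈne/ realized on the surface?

/p/ (between /e/ and /a/) is in the target of rule 1 but the environment (immediately before a stressed vowel) is not met → [p].

[p]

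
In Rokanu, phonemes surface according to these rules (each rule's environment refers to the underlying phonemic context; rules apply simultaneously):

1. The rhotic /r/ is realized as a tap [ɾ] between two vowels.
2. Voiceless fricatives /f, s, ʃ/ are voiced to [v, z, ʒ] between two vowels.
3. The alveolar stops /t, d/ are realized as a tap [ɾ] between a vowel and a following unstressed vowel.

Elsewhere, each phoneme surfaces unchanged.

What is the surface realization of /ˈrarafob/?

[ˈraɾavob]

/r/ — word-initial; rule 1 does not apply here → [r].
/a/ (between /r/ and /r/) is unaffected → [a].
Rule 1 applies to /r/ (between /a/ and /a/: between two vowels) → [ɾ].
/a/ (between /r/ and /f/) is unaffected → [a].
/f/ (between /a/ and /o/): between two vowels, so rule 2 applies → [v].
/o/ stays [o].
/b/ — not in any rule's target class → [b].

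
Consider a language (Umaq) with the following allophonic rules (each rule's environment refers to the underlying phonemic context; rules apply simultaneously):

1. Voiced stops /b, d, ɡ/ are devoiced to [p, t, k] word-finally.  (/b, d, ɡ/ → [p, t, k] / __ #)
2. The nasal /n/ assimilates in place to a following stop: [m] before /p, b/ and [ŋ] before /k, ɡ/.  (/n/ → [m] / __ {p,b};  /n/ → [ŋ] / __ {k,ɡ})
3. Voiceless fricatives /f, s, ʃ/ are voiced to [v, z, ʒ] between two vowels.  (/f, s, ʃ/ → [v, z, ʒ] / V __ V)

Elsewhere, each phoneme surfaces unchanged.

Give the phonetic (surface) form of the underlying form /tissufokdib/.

[tissuvokdip]

/t/ (word-initial): no rule targets it → [t].
/i/ stays [i].
/s/ — between /i/ and /s/; rule 3 does not apply here → [s].
/s/ (between /s/ and /u/) fails the environment for rule 3, so it stays [s].
/u/ stays [u].
/f/ (between /u/ and /o/): between two vowels, so rule 3 applies → [v].
/o/ — not in any rule's target class → [o].
/k/ stays [k].
/d/ — between /k/ and /i/; rule 1 does not apply here → [d].
/i/ stays [i].
/b/ meets the environment for rule 1 (word-finally) → [p].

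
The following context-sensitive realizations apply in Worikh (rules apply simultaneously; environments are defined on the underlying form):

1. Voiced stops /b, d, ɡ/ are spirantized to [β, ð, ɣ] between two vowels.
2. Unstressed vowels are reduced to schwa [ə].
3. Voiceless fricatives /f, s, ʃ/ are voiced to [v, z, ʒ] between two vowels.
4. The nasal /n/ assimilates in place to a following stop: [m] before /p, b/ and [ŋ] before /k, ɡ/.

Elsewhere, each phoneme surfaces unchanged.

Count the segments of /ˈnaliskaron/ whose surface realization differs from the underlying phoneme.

Segments that undergo a rule: /i/ → [ə] (rule 2); /a/ → [ə] (rule 2); /o/ → [ə] (rule 2).
All other segments surface unchanged.

3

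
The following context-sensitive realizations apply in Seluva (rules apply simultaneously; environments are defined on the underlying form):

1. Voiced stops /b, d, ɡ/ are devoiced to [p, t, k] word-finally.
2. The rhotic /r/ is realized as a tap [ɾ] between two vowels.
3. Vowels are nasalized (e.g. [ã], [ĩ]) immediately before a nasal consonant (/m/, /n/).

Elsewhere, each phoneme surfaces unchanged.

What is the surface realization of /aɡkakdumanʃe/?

[aɡkakdũmãnʃe]

/a/ (word-initial) fails the environment for rule 3, so it stays [a].
/ɡ/ (between /a/ and /k/): rule 1 targets it, but not word-finally → unchanged [ɡ].
/k/ stays [k].
/a/ (between /k/ and /k/): rule 3 targets it, but not before a nasal consonant → unchanged [a].
/k/ — not in any rule's target class → [k].
/d/ (between /k/ and /u/): rule 1 targets it, but not word-finally → unchanged [d].
/u/ (between /d/ and /m/): before a nasal consonant, so rule 3 applies → [ũ].
/m/ (between /u/ and /a/): no rule targets it → [m].
/a/ — between /m/ and /n/, before a nasal consonant — surfaces as [ã] (rule 3).
/n/ — not in any rule's target class → [n].
/ʃ/ (between /n/ and /e/) is unaffected → [ʃ].
/e/ (word-final) is in the target of rule 3 but the environment (before a nasal consonant) is not met → [e].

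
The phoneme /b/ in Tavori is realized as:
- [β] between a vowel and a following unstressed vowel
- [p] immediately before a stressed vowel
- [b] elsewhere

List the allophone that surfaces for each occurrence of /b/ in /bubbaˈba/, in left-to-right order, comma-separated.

[b], [b], [b], [p]

Occurrence 1 (position 1): no conditioning environment matches → elsewhere allophone [b].
Occurrence 2 (position 3): no conditioning environment matches → elsewhere allophone [b].
Occurrence 3 (position 4): no conditioning environment matches → elsewhere allophone [b].
Occurrence 4 (position 6): immediately before a stressed vowel → [p].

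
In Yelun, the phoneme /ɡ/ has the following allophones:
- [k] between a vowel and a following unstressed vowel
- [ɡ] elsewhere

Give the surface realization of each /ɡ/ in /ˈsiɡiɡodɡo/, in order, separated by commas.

Occurrence 1 (position 3): between a vowel and a following unstressed vowel → [k].
Occurrence 2 (position 5): between a vowel and a following unstressed vowel → [k].
Occurrence 3 (position 8): no conditioning environment matches → elsewhere allophone [ɡ].

[k], [k], [ɡ]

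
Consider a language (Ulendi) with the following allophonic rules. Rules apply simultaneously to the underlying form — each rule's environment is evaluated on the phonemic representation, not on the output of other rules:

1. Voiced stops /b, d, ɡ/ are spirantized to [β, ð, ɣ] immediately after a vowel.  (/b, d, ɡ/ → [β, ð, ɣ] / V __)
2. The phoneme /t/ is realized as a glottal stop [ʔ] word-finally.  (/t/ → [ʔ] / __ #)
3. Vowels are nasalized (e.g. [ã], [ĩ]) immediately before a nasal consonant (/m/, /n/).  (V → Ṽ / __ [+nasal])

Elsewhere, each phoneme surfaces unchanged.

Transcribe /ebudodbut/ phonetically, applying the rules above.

/e/ (word-initial) is in the target of rule 3 but the environment (before a nasal consonant) is not met → [e].
/b/ meets the environment for rule 1 (immediately after a vowel) → [β].
/u/ (between /b/ and /d/) fails the environment for rule 3, so it stays [u].
/d/ meets the environment for rule 1 (immediately after a vowel) → [ð].
/o/ — between /d/ and /d/; rule 3 does not apply here → [o].
/d/ — between /o/ and /b/, immediately after a vowel — surfaces as [ð] (rule 1).
/b/ (between /d/ and /u/) is in the target of rule 1 but the environment (immediately after a vowel) is not met → [b].
/u/ (between /b/ and /t/): rule 3 targets it, but not before a nasal consonant → unchanged [u].
/t/ meets the environment for rule 2 (word-finally) → [ʔ].

[eβuðoðbuʔ]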